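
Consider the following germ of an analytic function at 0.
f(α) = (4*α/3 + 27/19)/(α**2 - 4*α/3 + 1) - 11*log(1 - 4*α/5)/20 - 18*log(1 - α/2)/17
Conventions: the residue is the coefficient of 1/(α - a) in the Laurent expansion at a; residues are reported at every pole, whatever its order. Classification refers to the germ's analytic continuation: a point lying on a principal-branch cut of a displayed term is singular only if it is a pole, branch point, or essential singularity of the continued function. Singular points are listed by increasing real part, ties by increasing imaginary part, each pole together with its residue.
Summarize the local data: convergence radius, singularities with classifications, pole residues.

Denominator factor (α**2 - 4*α/3 + 1): discriminant -20/9, complex-conjugate roots (2/3) + ((1/3)*sqrt(5))*i and (2/3) - ((1/3)*sqrt(5))*i; poles of order 1, moduli 1 and 1.
Branch term (-11/20)*log(1 - α/(5/4)): its argument vanishes at α = 5/4, a logarithmic branch point, modulus 5/4.
Branch term (-18/17)*log(1 - α/(2)): its argument vanishes at α = 2, a logarithmic branch point, modulus 2.
The radius of convergence is the smallest modulus among the singular points: 1.
The branch terms are analytic at (2/3) - ((1/3)*sqrt(5))*i and contribute nothing to the residue; only the rational part matters.
The factor α**2 - 4*α/3 + 1 splits as (α - a)(α - a') with a = (2/3) - ((1/3)*sqrt(5))*i, a' = (2/3) + ((1/3)*sqrt(5))*i. At the order-1 pole a set g(α) = (α - a)*(rational part) = [4*α/3 + 27/19] / (α - a').
Simple pole: residue = g(a) at a = (2/3) - ((1/3)*sqrt(5))*i, which is (2/3) + ((79/114)*sqrt(5))*i.
The branch terms are analytic at (2/3) + ((1/3)*sqrt(5))*i and contribute nothing to the residue; only the rational part matters.
The factor α**2 - 4*α/3 + 1 splits as (α - a)(α - a') with a = (2/3) + ((1/3)*sqrt(5))*i, a' = (2/3) - ((1/3)*sqrt(5))*i. At the order-1 pole a set g(α) = (α - a)*(rational part) = [4*α/3 + 27/19] / (α - a').
Simple pole: residue = g(a) at a = (2/3) + ((1/3)*sqrt(5))*i, which is (2/3) - ((79/114)*sqrt(5))*i.
List the singular points by increasing real part (a conjugate pair: the negative imaginary part first).

Radius of convergence at 0: 1.
At (2/3) - ((1/3)*sqrt(5))*i: a pole of order 1; residue (2/3) + ((79/114)*sqrt(5))*i.
At (2/3) + ((1/3)*sqrt(5))*i: a pole of order 1; residue (2/3) - ((79/114)*sqrt(5))*i.
At 5/4: a logarithmic branch point.
At 2: a logarithmic branch point.


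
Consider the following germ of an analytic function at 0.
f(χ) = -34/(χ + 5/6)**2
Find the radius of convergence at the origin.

Denominator factor (χ + 5/6)^2: pole of order 2 at -5/6, modulus 5/6.
The radius of convergence is the smallest modulus among the singular points: 5/6.

The radius of convergence is 5/6.


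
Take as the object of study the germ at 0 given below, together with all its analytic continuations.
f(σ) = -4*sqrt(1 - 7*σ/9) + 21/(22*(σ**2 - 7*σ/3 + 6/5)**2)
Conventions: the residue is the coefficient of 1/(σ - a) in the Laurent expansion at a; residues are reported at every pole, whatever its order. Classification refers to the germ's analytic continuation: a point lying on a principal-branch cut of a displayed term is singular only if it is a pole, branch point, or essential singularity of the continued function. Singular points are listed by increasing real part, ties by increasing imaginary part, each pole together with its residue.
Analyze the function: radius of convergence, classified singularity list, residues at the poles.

Denominator factor (σ**2 - 7*σ/3 + 6/5)^2: discriminant 29/45, real irrational roots 7/6 + (1/30)*sqrt(145) and 7/6 - (1/30)*sqrt(145); poles of order 2, moduli 7/6 + (1/30)*sqrt(145) and 7/6 - (1/30)*sqrt(145).
Branch term (-4)*sqrt(1 - σ/(9/7)): its argument vanishes at σ = 9/7, a square-root branch point, modulus 9/7.
The radius of convergence is the smallest modulus among the singular points: 7/6 - (1/30)*sqrt(145).
The branch term is analytic at 7/6 - (1/30)*sqrt(145) and contributes nothing to the residue; only the rational part matters.
The factor σ**2 - 7*σ/3 + 6/5 splits as (σ - a)(σ - a') with a = 7/6 - (1/30)*sqrt(145), a' = 7/6 + (1/30)*sqrt(145). At the order-2 pole a set g(σ) = (σ - a)^2*(rational part) = [21/22] / (σ - a')^2.
Order-2 pole: residue = g'(a); g'(7/6 - (1/30)*sqrt(145)) = (2835/9251)*sqrt(145), so the residue is (2835/9251)*sqrt(145).
The branch term is analytic at 7/6 + (1/30)*sqrt(145) and contributes nothing to the residue; only the rational part matters.
The factor σ**2 - 7*σ/3 + 6/5 splits as (σ - a)(σ - a') with a = 7/6 + (1/30)*sqrt(145), a' = 7/6 - (1/30)*sqrt(145). At the order-2 pole a set g(σ) = (σ - a)^2*(rational part) = [21/22] / (σ - a')^2.
Order-2 pole: residue = g'(a); g'(7/6 + (1/30)*sqrt(145)) = -(2835/9251)*sqrt(145), so the residue is -(2835/9251)*sqrt(145).
List the singular points by increasing real part (a conjugate pair: the negative imaginary part first).

Radius of convergence at 0: 7/6 - (1/30)*sqrt(145).
At 7/6 - (1/30)*sqrt(145): a pole of order 2; residue (2835/9251)*sqrt(145).
At 9/7: an algebraic (square-root) branch point.
At 7/6 + (1/30)*sqrt(145): a pole of order 2; residue -(2835/9251)*sqrt(145).


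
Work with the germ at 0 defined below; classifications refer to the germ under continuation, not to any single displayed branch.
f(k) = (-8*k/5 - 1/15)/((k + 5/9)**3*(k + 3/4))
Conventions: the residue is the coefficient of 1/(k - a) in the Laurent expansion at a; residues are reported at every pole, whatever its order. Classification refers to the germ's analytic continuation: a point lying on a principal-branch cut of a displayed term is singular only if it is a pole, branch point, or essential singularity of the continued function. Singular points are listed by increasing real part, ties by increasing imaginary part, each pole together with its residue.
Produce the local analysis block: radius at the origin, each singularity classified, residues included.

Denominator factor (k + 5/9)^3: pole of order 3 at -5/9, modulus 5/9.
Denominator factor (k + 3/4): pole of order 1 at -3/4, modulus 3/4.
The radius of convergence is the smallest modulus among the singular points: 5/9.
At the order-1 pole -3/4 set g(k) = (k - (-3/4))*f(k) = (-8*k/5 - 1/15)/(k + 5/9)**3.
Simple pole: residue = g(a) at a = -3/4, which is -264384/1715.
At the order-3 pole -5/9 set g(k) = (k - (-5/9))^3*f(k) = (-8*k/5 - 1/15)/(k + 3/4).
Order-3 pole: residue = g''(a)/2; g''(-5/9) = 528768/1715, so the residue is 264384/1715.
List the singular points by increasing real part (a conjugate pair: the negative imaginary part first).

Radius of convergence at 0: 5/9.
At -3/4: a pole of order 1; residue -264384/1715.
At -5/9: a pole of order 3; residue 264384/1715.


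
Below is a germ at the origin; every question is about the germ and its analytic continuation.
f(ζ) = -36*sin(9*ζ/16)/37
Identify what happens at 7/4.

There is no denominator, hence no pole anywhere.
The factor sin(9*ζ/16) is entire.
So the germ continues analytically to 7/4.

The point is a regular point.


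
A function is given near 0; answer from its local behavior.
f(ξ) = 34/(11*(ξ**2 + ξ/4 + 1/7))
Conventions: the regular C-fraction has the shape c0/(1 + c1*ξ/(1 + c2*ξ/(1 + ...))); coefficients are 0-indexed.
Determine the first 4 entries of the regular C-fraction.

The regular C-fraction coefficients are [238/11, 7/4, -4, 4].

Taylor coefficients (expand at 0): a_0 = 238/11, a_1 = -833/22, a_2 = -7497/88, a_3 = 145775/352.
c0 = a_0 = 238/11. Peel one level at a time: if S = 1 + c*ξ/S' with S'(0) = 1, then c is the ξ-coefficient of S and S' = c*ξ/(S - 1).
S_1 = c0/f = 1 + (7/4)*ξ + (7)*ξ^2 + ...; c1 = 7/4.
S_2 = c1*ξ/(S_1 - 1) = 1 + (-4)*ξ + (16)*ξ^2 + ...; c2 = -4.
S_3 = c2*ξ/(S_2 - 1) = 1 + (4)*ξ + ...; c3 = 4.


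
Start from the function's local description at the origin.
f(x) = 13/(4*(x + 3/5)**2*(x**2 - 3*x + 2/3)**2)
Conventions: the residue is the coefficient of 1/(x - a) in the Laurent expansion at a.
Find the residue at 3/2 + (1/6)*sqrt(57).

The factor x**2 - 3*x + 2/3 splits as (x - a)(x - a') with a = 3/2 + (1/6)*sqrt(57), a' = 3/2 - (1/6)*sqrt(57). At the order-2 pole a set g(x) = (x - a)^2*f(x) = [13/(4*(x + 3/5)**2)] / (x - a')^2.
Order-2 pole: residue = g'(a); g'(3/2 + (1/6)*sqrt(57)) = -23034375/38112512 + (986125725/13758616832)*sqrt(57), so the residue is -23034375/38112512 + (986125725/13758616832)*sqrt(57).

The residue is -23034375/38112512 + (986125725/13758616832)*sqrt(57).


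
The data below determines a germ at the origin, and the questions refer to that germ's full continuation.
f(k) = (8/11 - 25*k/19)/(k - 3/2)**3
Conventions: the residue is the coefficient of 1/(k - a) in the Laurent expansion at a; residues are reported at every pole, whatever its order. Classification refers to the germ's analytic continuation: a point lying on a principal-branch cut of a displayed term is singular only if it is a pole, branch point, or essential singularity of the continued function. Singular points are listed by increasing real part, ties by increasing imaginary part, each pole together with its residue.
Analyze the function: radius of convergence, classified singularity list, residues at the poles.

Denominator factor (k - 3/2)^3: pole of order 3 at 3/2, modulus 3/2.
The radius of convergence is the smallest modulus among the singular points: 3/2.
At the order-3 pole 3/2 set g(k) = (k - (3/2))^3*f(k) = 8/11 - 25*k/19.
Order-3 pole: residue = g''(a)/2; g''(3/2) = 0, so the residue is 0.

Radius of convergence at 0: 3/2.
At 3/2: a pole of order 3; residue 0.


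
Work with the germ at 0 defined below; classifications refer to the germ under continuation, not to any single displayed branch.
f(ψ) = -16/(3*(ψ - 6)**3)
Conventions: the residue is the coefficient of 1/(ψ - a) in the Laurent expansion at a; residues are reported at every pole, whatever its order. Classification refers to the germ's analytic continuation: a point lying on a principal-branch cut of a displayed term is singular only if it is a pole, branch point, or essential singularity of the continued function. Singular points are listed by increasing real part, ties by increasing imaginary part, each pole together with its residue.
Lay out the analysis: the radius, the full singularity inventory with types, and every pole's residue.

Denominator factor (ψ - 6)^3: pole of order 3 at 6, modulus 6.
The radius of convergence is the smallest modulus among the singular points: 6.
At the order-3 pole 6 set g(ψ) = (ψ - (6))^3*f(ψ) = -16/3.
Order-3 pole: residue = g''(a)/2; g''(6) = 0, so the residue is 0.

Radius of convergence at 0: 6.
At 6: a pole of order 3; residue 0.


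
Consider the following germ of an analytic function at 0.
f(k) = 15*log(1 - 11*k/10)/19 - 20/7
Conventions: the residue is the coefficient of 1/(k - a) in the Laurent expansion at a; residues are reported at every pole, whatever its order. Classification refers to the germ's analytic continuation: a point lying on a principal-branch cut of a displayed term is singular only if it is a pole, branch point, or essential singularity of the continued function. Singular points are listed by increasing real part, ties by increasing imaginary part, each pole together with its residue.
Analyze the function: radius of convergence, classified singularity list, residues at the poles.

Radius of convergence at 0: 10/11.
At 10/11: a logarithmic branch point.

Branch term (15/19)*log(1 - k/(10/11)): its argument vanishes at k = 10/11, a logarithmic branch point, modulus 10/11.
The radius of convergence is the smallest modulus among the singular points: 10/11.


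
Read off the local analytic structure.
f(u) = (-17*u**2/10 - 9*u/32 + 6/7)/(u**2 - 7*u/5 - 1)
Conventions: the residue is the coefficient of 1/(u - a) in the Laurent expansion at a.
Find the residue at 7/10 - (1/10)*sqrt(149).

The factor u**2 - 7*u/5 - 1 splits as (u - a)(u - a') with a = 7/10 - (1/10)*sqrt(149), a' = 7/10 + (1/10)*sqrt(149). At the order-1 pole a set g(u) = (u - a)*f(u) = [-17*u**2/10 - 9*u/32 + 6/7] / (u - a').
Simple pole: residue = g(a) at a = 7/10 - (1/10)*sqrt(149), which is -2129/1600 + (151521/1668800)*sqrt(149).

The residue is -2129/1600 + (151521/1668800)*sqrt(149).


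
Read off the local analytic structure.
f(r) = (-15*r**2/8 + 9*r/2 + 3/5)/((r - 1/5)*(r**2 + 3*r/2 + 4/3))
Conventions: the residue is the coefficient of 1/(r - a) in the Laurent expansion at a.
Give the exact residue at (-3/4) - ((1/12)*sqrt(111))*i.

The factor r**2 + 3*r/2 + 4/3 splits as (r - a)(r - a') with a = (-3/4) - ((1/12)*sqrt(111))*i, a' = (-3/4) + ((1/12)*sqrt(111))*i. At the order-1 pole a set g(r) = (r - a)*f(r) = [(-15*r**2/8 + 9*r/2 + 3/5)/(r - 1/5)] / (r - a').
Simple pole: residue = g(a) at a = (-3/4) - ((1/12)*sqrt(111))*i, which is (-5475/4016) + ((37929/148592)*sqrt(111))*i.

The residue is (-5475/4016) + ((37929/148592)*sqrt(111))*i.


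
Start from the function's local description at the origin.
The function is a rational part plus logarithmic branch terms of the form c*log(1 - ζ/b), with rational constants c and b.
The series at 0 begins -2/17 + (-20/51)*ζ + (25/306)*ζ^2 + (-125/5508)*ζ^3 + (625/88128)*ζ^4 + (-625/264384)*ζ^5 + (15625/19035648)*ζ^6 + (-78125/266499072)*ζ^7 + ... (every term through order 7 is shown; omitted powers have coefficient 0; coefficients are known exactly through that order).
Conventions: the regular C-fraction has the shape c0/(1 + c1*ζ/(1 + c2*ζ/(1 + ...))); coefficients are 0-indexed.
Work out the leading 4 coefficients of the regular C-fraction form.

The regular C-fraction coefficients are [-2/17, -10/3, 85/24, 5/1224].

Taylor coefficients (read off): a_0 = -2/17, a_1 = -20/51, a_2 = 25/306, a_3 = -125/5508.
c0 = a_0 = -2/17. Peel one level at a time: if S = 1 + c*ζ/S' with S'(0) = 1, then c is the ζ-coefficient of S and S' = c*ζ/(S - 1).
S_1 = c0/f = 1 + (-10/3)*ζ + (425/36)*ζ^2 + ...; c1 = -10/3.
S_2 = c1*ζ/(S_1 - 1) = 1 + (85/24)*ζ + (-25/1728)*ζ^2 + ...; c2 = 85/24.
S_3 = c2*ζ/(S_2 - 1) = 1 + (5/1224)*ζ + ...; c3 = 5/1224.


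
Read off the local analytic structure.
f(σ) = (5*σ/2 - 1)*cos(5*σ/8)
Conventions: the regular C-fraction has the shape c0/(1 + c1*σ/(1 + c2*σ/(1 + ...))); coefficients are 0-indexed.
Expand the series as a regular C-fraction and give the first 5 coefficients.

The regular C-fraction coefficients are [-1, 5/2, -165/64, 5/64, 25/396].

Taylor coefficients (expand at 0): a_0 = -1, a_1 = 5/2, a_2 = 25/128, a_3 = -125/256, a_4 = -625/98304.
c0 = a_0 = -1. Peel one level at a time: if S = 1 + c*σ/S' with S'(0) = 1, then c is the σ-coefficient of S and S' = c*σ/(S - 1).
S_1 = c0/f = 1 + (5/2)*σ + (825/128)*σ^2 + ...; c1 = 5/2.
S_2 = c1*σ/(S_1 - 1) = 1 + (-165/64)*σ + (825/4096)*σ^2 + ...; c2 = -165/64.
S_3 = c2*σ/(S_2 - 1) = 1 + (5/64)*σ + (-125/25344)*σ^2 + ...; c3 = 5/64.
S_4 = c3*σ/(S_3 - 1) = 1 + (25/396)*σ + ...; c4 = 25/396.


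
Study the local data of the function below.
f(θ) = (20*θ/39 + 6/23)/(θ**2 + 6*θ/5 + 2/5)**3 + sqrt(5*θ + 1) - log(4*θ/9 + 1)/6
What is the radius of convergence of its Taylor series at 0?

Denominator factor (θ**2 + 6*θ/5 + 2/5)^3: discriminant -4/25, complex-conjugate roots (-3/5) + (1/5)*i and (-3/5) - (1/5)*i; poles of order 3, moduli (1/5)*sqrt(10) and (1/5)*sqrt(10).
Branch term (-1/6)*log(1 - θ/(-9/4)): its argument vanishes at θ = -9/4, a logarithmic branch point, modulus 9/4.
Branch term (1)*sqrt(1 - θ/(-1/5)): its argument vanishes at θ = -1/5, a square-root branch point, modulus 1/5.
The radius of convergence is the smallest modulus among the singular points: 1/5.

The radius of convergence is 1/5.


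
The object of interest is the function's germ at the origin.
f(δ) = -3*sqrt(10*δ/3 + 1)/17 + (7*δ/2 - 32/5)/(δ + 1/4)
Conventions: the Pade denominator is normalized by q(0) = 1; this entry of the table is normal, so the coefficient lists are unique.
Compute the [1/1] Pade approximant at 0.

The Pade approximant has numerator coefficients [-2191/85, 12878149/1006638]; denominator coefficients [1, 237331/59214].

Taylor coefficients needed (expand at 0): a_0 = -2191/85, a_1 = 9869/85, a_2 = -237331/510.
Write the denominator as Q(δ) = 1 + q1*δ. Requiring Q*f - P = O(δ^3) with deg P <= 1 kills the coefficients of δ^2..δ^2 in Q*f:
  δ^2: a_2 + q1*a_1 = 0, i.e. -237331/510 + (9869/85)*q1 = 0.
Solving this linear system: q1 = 237331/59214.
The numerator is Q*f truncated at degree 1: P0 = a_0 = -2191/85; P1 = a_1 + q1*a_0 = 12878149/1006638.


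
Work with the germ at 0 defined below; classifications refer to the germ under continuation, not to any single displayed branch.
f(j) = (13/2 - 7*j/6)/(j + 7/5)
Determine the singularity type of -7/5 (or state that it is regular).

The denominator factor j + 7/5 vanishes at -7/5 and appears to the power 1; the numerator there equals 122/15, nonzero, and no other factor vanishes.
Hence a pole whose order is the multiplicity, 1.

The point is a pole of order 1.


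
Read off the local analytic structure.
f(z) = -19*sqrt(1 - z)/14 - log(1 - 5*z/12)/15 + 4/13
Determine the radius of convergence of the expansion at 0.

The radius of convergence is 1.

Branch term (-1/15)*log(1 - z/(12/5)): its argument vanishes at z = 12/5, a logarithmic branch point, modulus 12/5.
Branch term (-19/14)*sqrt(1 - z/(1)): its argument vanishes at z = 1, a square-root branch point, modulus 1.
The radius of convergence is the smallest modulus among the singular points: 1.


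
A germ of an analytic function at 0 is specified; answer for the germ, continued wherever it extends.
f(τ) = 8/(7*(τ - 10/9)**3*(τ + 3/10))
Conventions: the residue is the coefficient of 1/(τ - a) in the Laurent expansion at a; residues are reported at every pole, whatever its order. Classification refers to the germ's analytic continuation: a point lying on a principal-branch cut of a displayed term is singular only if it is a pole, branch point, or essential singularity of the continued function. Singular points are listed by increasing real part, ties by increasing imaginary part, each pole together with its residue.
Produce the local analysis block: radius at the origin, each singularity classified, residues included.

Denominator factor (τ - 10/9)^3: pole of order 3 at 10/9, modulus 10/9.
Denominator factor (τ + 3/10): pole of order 1 at -3/10, modulus 3/10.
The radius of convergence is the smallest modulus among the singular points: 3/10.
At the order-1 pole -3/10 set g(τ) = (τ - (-3/10))*f(τ) = 8/(7*(τ - 10/9)**3).
Simple pole: residue = g(a) at a = -3/10, which is -5832000/14338681.
At the order-3 pole 10/9 set g(τ) = (τ - (10/9))^3*f(τ) = 8/(7*(τ + 3/10)).
Order-3 pole: residue = g''(a)/2; g''(10/9) = 11664000/14338681, so the residue is 5832000/14338681.
List the singular points by increasing real part (a conjugate pair: the negative imaginary part first).

Radius of convergence at 0: 3/10.
At -3/10: a pole of order 1; residue -5832000/14338681.
At 10/9: a pole of order 3; residue 5832000/14338681.


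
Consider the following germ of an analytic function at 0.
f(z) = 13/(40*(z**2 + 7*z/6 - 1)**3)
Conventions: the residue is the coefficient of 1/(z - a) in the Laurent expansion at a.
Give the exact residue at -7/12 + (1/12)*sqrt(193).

The residue is (75816/35945285)*sqrt(193).

The factor z**2 + 7*z/6 - 1 splits as (z - a)(z - a') with a = -7/12 + (1/12)*sqrt(193), a' = -7/12 - (1/12)*sqrt(193). At the order-3 pole a set g(z) = (z - a)^3*f(z) = [13/40] / (z - a')^3.
Order-3 pole: residue = g''(a)/2; g''(-7/12 + (1/12)*sqrt(193)) = (151632/35945285)*sqrt(193), so the residue is (75816/35945285)*sqrt(193).


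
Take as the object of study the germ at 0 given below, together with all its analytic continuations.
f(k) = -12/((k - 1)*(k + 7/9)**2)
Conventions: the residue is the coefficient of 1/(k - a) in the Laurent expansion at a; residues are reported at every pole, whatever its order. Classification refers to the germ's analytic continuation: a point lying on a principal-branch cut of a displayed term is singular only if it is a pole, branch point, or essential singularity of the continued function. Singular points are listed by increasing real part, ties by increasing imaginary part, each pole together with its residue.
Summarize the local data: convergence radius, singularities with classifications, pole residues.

Denominator factor (k + 7/9)^2: pole of order 2 at -7/9, modulus 7/9.
Denominator factor (k - 1): pole of order 1 at 1, modulus 1.
The radius of convergence is the smallest modulus among the singular points: 7/9.
At the order-2 pole -7/9 set g(k) = (k - (-7/9))^2*f(k) = -12/(k - 1).
Order-2 pole: residue = g'(a); g'(-7/9) = 243/64, so the residue is 243/64.
At the order-1 pole 1 set g(k) = (k - (1))*f(k) = -12/(k + 7/9)**2.
Simple pole: residue = g(a) at a = 1, which is -243/64.
List the singular points by increasing real part (a conjugate pair: the negative imaginary part first).

Radius of convergence at 0: 7/9.
At -7/9: a pole of order 2; residue 243/64.
At 1: a pole of order 1; residue -243/64.


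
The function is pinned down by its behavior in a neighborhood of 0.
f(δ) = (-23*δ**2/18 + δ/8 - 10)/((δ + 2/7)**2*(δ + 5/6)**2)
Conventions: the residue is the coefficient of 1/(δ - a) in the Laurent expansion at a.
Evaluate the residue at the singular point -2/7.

At the order-2 pole -2/7 set g(δ) = (δ - (-2/7))^2*f(δ) = (-23*δ**2/18 + δ/8 - 10)/(δ + 5/6)**2.
Order-2 pole: residue = g'(a); g'(-2/7) = 3074407/24334, so the residue is 3074407/24334.

The residue is 3074407/24334.


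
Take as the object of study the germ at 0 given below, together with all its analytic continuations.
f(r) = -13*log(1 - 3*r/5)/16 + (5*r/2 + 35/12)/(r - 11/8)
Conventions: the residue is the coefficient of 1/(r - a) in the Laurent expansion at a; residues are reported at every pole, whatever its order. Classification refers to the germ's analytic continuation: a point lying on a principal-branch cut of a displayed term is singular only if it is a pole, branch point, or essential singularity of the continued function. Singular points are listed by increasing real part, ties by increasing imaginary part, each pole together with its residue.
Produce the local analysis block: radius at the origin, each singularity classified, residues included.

Denominator factor (r - 11/8): pole of order 1 at 11/8, modulus 11/8.
Branch term (-13/16)*log(1 - r/(5/3)): its argument vanishes at r = 5/3, a logarithmic branch point, modulus 5/3.
The radius of convergence is the smallest modulus among the singular points: 11/8.
The branch term is analytic at 11/8 and contributes nothing to the residue; only the rational part matters.
At the order-1 pole 11/8 set g(r) = (r - (11/8))*(rational part) = 5*r/2 + 35/12.
Simple pole: residue = g(a) at a = 11/8, which is 305/48.
List the singular points by increasing real part (a conjugate pair: the negative imaginary part first).

Radius of convergence at 0: 11/8.
At 11/8: a pole of order 1; residue 305/48.
At 5/3: a logarithmic branch point.


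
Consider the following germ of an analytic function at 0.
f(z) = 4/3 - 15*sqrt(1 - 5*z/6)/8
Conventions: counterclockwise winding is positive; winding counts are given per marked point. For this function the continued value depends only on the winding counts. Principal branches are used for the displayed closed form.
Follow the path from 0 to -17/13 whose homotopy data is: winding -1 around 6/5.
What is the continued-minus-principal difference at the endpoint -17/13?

Continued minus principal equals (5/104)*sqrt(12714).

The rational part is single-valued and drops out of the difference; each branch term changes only by its own monodromy.
(-15/8)*sqrt(1 - z/(6/5)): winding -1 is odd, the square root flips sign, contributing -2*(-15/8)*sqrt(1 - (-17/13)/(6/5)) = -2*(-15/8)*sqrt(163/78) = (5/104)*sqrt(12714).
Summing the contributions at z = -17/13 gives (5/104)*sqrt(12714).


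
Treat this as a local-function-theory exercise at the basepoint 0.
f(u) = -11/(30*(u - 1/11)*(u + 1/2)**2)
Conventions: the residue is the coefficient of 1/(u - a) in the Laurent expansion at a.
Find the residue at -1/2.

At the order-2 pole -1/2 set g(u) = (u - (-1/2))^2*f(u) = -11/(30*(u - 1/11)).
Order-2 pole: residue = g'(a); g'(-1/2) = 2662/2535, so the residue is 2662/2535.

The residue is 2662/2535.


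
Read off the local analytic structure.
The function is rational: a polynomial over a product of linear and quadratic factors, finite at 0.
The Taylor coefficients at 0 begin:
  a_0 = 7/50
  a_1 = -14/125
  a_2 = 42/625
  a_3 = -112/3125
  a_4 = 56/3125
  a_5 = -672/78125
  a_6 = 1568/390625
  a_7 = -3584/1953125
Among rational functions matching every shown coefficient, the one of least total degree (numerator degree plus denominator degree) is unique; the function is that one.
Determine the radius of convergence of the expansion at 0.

The radius of convergence is 5/2.

No rational of total degree below 2 reproduces all 8 coefficients; solving the [0/2] Pade equations on them gives f(η) = 7/(8*(η + 5/2)**2), whose expansion matches every shown term.
Denominator factor (η + 5/2)^2: pole of order 2 at -5/2, modulus 5/2.
The radius of convergence is the smallest modulus among the singular points: 5/2.


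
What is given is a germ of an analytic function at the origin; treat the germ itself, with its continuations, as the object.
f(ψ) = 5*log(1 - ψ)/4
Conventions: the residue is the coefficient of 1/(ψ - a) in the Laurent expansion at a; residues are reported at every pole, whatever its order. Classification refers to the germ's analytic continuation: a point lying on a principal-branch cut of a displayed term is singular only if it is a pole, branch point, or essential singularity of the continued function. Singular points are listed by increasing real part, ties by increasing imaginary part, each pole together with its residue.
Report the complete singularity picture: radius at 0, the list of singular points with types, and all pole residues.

Radius of convergence at 0: 1.
At 1: a logarithmic branch point.

Branch term (5/4)*log(1 - ψ/(1)): its argument vanishes at ψ = 1, a logarithmic branch point, modulus 1.
The radius of convergence is the smallest modulus among the singular points: 1.


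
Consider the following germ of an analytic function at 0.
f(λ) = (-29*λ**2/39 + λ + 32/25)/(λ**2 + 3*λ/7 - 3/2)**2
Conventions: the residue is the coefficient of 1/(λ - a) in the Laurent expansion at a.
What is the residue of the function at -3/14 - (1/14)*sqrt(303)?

The factor λ**2 + 3*λ/7 - 3/2 splits as (λ - a)(λ - a') with a = -3/14 - (1/14)*sqrt(303), a' = -3/14 + (1/14)*sqrt(303). At the order-2 pole a set g(λ) = (λ - a)^2*f(λ) = [-29*λ**2/39 + λ + 32/25] / (λ - a')^2.
Order-2 pole: residue = g'(a); g'(-3/14 - (1/14)*sqrt(303)) = (162092/9945975)*sqrt(303), so the residue is (162092/9945975)*sqrt(303).

The residue is (162092/9945975)*sqrt(303).


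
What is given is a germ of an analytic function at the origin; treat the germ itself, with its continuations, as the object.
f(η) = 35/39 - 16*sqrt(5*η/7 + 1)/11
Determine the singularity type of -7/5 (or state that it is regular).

The point is an algebraic (square-root) branch point.

The term (-16/11)*sqrt(1 - η/(-7/5)) has argument 1 - -7/5/(-7/5) = 0 at -7/5: a square-root (algebraic, two-sheeted) branch point; the remaining terms are analytic or single-valued there.


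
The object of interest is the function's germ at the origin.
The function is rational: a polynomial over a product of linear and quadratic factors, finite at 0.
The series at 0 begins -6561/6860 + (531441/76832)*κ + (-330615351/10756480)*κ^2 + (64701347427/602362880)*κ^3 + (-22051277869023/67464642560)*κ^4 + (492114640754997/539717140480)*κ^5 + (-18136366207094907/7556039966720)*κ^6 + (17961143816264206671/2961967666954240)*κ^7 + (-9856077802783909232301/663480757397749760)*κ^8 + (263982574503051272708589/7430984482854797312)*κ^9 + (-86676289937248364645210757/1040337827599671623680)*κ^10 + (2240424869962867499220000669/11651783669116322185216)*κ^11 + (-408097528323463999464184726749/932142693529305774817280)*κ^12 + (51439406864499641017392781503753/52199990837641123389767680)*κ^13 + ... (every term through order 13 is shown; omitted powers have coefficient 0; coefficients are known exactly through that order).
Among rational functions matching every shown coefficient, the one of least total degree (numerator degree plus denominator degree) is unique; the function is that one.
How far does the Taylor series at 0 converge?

No rational of total degree below 12 reproduces all 14 coefficients; solving the [0/12] Pade equations on them gives f(κ) = 16/(15*(κ**2 - κ - 7/9)**3*(κ**2 + 3*κ/2 + 4/3)**3), whose expansion matches every shown term.
Denominator factor (κ**2 + 3*κ/2 + 4/3)^3: discriminant -37/12, complex-conjugate roots (-3/4) + ((1/12)*sqrt(111))*i and (-3/4) - ((1/12)*sqrt(111))*i; poles of order 3, moduli (2/3)*sqrt(3) and (2/3)*sqrt(3).
Denominator factor (κ**2 - κ - 7/9)^3: discriminant 37/9, real irrational roots 1/2 + (1/6)*sqrt(37) and 1/2 - (1/6)*sqrt(37); poles of order 3, moduli 1/2 + (1/6)*sqrt(37) and -1/2 + (1/6)*sqrt(37).
The radius of convergence is the smallest modulus among the singular points: -1/2 + (1/6)*sqrt(37).

The radius of convergence is -1/2 + (1/6)*sqrt(37).


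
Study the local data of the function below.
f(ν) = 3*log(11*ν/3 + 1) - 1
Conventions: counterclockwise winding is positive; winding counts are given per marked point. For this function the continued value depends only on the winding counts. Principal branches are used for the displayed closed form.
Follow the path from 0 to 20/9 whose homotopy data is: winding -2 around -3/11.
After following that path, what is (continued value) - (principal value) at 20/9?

The rational part is single-valued and drops out of the difference; each branch term changes only by its own monodromy.
(3)*log(1 - ν/(-3/11)): each positive loop around -3/11 adds 2*pi*i to the log, so winding -2 contributes (3)*(-2)*2*pi*i = -(12)*pi*i.
Summing the contributions at ν = 20/9 gives -(12)*pi*i.

Continued minus principal equals -(12)*pi*i.


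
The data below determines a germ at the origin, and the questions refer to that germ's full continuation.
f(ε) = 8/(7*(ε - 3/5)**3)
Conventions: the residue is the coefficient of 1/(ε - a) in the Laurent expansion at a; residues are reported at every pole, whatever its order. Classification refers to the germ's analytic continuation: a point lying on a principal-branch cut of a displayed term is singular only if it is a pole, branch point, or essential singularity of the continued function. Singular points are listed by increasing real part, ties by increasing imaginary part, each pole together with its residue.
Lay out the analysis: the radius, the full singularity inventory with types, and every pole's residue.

Denominator factor (ε - 3/5)^3: pole of order 3 at 3/5, modulus 3/5.
The radius of convergence is the smallest modulus among the singular points: 3/5.
At the order-3 pole 3/5 set g(ε) = (ε - (3/5))^3*f(ε) = 8/7.
Order-3 pole: residue = g''(a)/2; g''(3/5) = 0, so the residue is 0.

Radius of convergence at 0: 3/5.
At 3/5: a pole of order 3; residue 0.


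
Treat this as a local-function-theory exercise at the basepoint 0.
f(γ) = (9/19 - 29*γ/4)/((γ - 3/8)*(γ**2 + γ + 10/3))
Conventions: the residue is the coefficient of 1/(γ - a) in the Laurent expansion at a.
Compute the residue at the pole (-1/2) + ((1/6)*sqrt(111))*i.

The factor γ**2 + γ + 10/3 splits as (γ - a)(γ - a') with a = (-1/2) + ((1/6)*sqrt(111))*i, a' = (-1/2) - ((1/6)*sqrt(111))*i. At the order-1 pole a set g(γ) = (γ - a)*f(γ) = [(9/19 - 29*γ/4)/(γ - 3/8)] / (γ - a').
Simple pole: residue = g(a) at a = (-1/2) + ((1/6)*sqrt(111))*i, which is (4095/14041) + ((94631/519517)*sqrt(111))*i.

The residue is (4095/14041) + ((94631/519517)*sqrt(111))*i.


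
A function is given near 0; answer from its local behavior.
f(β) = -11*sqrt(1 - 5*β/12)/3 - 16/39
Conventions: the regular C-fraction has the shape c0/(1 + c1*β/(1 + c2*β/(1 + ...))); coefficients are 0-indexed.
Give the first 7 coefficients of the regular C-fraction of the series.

The regular C-fraction coefficients are [-53/13, 715/3816, -2225/7632, -53/1424, -731/4272, -2225/35088, -1695/11696].

Taylor coefficients (expand at 0): a_0 = -53/13, a_1 = 55/72, a_2 = 275/3456, a_3 = 1375/82944, a_4 = 34375/7962624, a_5 = 240625/191102976, a_6 = 1203125/3057647616.
c0 = a_0 = -53/13. Peel one level at a time: if S = 1 + c*β/S' with S'(0) = 1, then c is the β-coefficient of S and S' = c*β/(S - 1).
S_1 = c0/f = 1 + (715/3816)*β + (1590875/29123712)*β^2 + ...; c1 = 715/3816.
S_2 = c1*β/(S_1 - 1) = 1 + (-2225/7632)*β + (-25/2304)*β^2 + ...; c2 = -2225/7632.
S_3 = c2*β/(S_2 - 1) = 1 + (-53/1424)*β + (-38743/6083328)*β^2 + ...; c3 = -53/1424.
S_4 = c3*β/(S_3 - 1) = 1 + (-731/4272)*β + (-25/2304)*β^2 + ...; c4 = -731/4272.
S_5 = c4*β/(S_4 - 1) = 1 + (-2225/35088)*β + (-1257125/136796416)*β^2 + ...; c5 = -2225/35088.
S_6 = c5*β/(S_5 - 1) = 1 + (-1695/11696)*β + ...; c6 = -1695/11696.


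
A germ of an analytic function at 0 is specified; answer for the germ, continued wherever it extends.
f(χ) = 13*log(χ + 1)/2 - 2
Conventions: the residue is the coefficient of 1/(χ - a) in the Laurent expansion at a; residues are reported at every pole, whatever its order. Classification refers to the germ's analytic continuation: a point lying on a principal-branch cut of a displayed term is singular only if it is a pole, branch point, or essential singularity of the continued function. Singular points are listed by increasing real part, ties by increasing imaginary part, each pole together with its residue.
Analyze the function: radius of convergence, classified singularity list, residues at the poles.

Radius of convergence at 0: 1.
At -1: a logarithmic branch point.

Branch term (13/2)*log(1 - χ/(-1)): its argument vanishes at χ = -1, a logarithmic branch point, modulus 1.
The radius of convergence is the smallest modulus among the singular points: 1.


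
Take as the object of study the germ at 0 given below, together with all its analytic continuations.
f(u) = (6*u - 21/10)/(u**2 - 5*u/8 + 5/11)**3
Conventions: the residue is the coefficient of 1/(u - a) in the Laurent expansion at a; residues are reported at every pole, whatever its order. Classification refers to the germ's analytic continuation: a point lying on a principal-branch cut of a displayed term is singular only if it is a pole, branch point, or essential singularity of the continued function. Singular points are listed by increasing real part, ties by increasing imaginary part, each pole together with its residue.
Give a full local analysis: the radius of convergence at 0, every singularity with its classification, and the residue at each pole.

Denominator factor (u**2 - 5*u/8 + 5/11)^3: discriminant -1005/704, complex-conjugate roots (5/16) + ((1/176)*sqrt(11055))*i and (5/16) - ((1/176)*sqrt(11055))*i; poles of order 3, moduli (1/11)*sqrt(55) and (1/11)*sqrt(55).
The radius of convergence is the smallest modulus among the singular points: (1/11)*sqrt(55).
The factor u**2 - 5*u/8 + 5/11 splits as (u - a)(u - a') with a = (5/16) - ((1/176)*sqrt(11055))*i, a' = (5/16) + ((1/176)*sqrt(11055))*i. At the order-3 pole a set g(u) = (u - a)^3*f(u) = [6*u - 21/10] / (u - a')^3.
Order-3 pole: residue = g''(a)/2; g''((5/16) - ((1/176)*sqrt(11055))*i) = -((1982464/187976875)*sqrt(11055))*i, so the residue is -((991232/187976875)*sqrt(11055))*i.
The factor u**2 - 5*u/8 + 5/11 splits as (u - a)(u - a') with a = (5/16) + ((1/176)*sqrt(11055))*i, a' = (5/16) - ((1/176)*sqrt(11055))*i. At the order-3 pole a set g(u) = (u - a)^3*f(u) = [6*u - 21/10] / (u - a')^3.
Order-3 pole: residue = g''(a)/2; g''((5/16) + ((1/176)*sqrt(11055))*i) = ((1982464/187976875)*sqrt(11055))*i, so the residue is ((991232/187976875)*sqrt(11055))*i.
List the singular points by increasing real part (a conjugate pair: the negative imaginary part first).

Radius of convergence at 0: (1/11)*sqrt(55).
At (5/16) - ((1/176)*sqrt(11055))*i: a pole of order 3; residue -((991232/187976875)*sqrt(11055))*i.
At (5/16) + ((1/176)*sqrt(11055))*i: a pole of order 3; residue ((991232/187976875)*sqrt(11055))*i.


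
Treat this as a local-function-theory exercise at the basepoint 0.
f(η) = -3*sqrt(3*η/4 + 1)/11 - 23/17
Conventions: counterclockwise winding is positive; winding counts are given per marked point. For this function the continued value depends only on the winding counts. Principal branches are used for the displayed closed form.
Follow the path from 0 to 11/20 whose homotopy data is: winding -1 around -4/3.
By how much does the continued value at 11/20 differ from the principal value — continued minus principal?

Continued minus principal equals (3/110)*sqrt(565).

The rational part is single-valued and drops out of the difference; each branch term changes only by its own monodromy.
(-3/11)*sqrt(1 - η/(-4/3)): winding -1 is odd, the square root flips sign, contributing -2*(-3/11)*sqrt(1 - (11/20)/(-4/3)) = -2*(-3/11)*sqrt(113/80) = (3/110)*sqrt(565).
Summing the contributions at η = 11/20 gives (3/110)*sqrt(565).


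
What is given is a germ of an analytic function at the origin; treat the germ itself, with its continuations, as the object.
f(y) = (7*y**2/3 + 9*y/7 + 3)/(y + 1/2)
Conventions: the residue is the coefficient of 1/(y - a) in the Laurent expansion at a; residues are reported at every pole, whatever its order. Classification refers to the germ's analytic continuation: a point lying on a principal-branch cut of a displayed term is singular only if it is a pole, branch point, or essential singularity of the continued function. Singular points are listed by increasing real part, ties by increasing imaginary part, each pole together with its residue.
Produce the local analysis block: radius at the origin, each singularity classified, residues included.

Radius of convergence at 0: 1/2.
At -1/2: a pole of order 1; residue 247/84.

Denominator factor (y + 1/2): pole of order 1 at -1/2, modulus 1/2.
The radius of convergence is the smallest modulus among the singular points: 1/2.
At the order-1 pole -1/2 set g(y) = (y - (-1/2))*f(y) = 7*y**2/3 + 9*y/7 + 3.
Simple pole: residue = g(a) at a = -1/2, which is 247/84.


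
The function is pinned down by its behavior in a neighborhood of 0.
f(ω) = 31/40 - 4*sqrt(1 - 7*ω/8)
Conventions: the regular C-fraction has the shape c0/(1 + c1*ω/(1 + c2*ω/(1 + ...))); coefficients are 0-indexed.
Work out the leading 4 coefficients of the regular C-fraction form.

Taylor coefficients (expand at 0): a_0 = -129/40, a_1 = 7/4, a_2 = 49/128, a_3 = 343/2048.
c0 = a_0 = -129/40. Peel one level at a time: if S = 1 + c*ω/S' with S'(0) = 1, then c is the ω-coefficient of S and S' = c*ω/(S - 1).
S_1 = c0/f = 1 + (70/129)*ω + (110005/266256)*ω^2 + ...; c1 = 70/129.
S_2 = c1*ω/(S_1 - 1) = 1 + (-3143/4128)*ω + (-49/1024)*ω^2 + ...; c2 = -3143/4128.
S_3 = c2*ω/(S_2 - 1) = 1 + (-903/14368)*ω + ...; c3 = -903/14368.

The regular C-fraction coefficients are [-129/40, 70/129, -3143/4128, -903/14368].


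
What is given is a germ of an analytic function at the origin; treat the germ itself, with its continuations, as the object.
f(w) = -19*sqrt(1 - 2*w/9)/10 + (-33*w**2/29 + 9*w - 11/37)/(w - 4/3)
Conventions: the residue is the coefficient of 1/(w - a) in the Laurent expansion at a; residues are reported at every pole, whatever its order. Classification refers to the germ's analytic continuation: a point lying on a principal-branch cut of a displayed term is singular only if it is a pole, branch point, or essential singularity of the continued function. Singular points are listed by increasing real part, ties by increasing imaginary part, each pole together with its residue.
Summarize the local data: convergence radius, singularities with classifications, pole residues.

Denominator factor (w - 4/3): pole of order 1 at 4/3, modulus 4/3.
Branch term (-19/10)*sqrt(1 - w/(9/2)): its argument vanishes at w = 9/2, a square-root branch point, modulus 9/2.
The radius of convergence is the smallest modulus among the singular points: 4/3.
The branch term is analytic at 4/3 and contributes nothing to the residue; only the rational part matters.
At the order-1 pole 4/3 set g(w) = (w - (4/3))*(rational part) = -33*w**2/29 + 9*w - 11/37.
Simple pole: residue = g(a) at a = 4/3, which is 31159/3219.
List the singular points by increasing real part (a conjugate pair: the negative imaginary part first).

Radius of convergence at 0: 4/3.
At 4/3: a pole of order 1; residue 31159/3219.
At 9/2: an algebraic (square-root) branch point.
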